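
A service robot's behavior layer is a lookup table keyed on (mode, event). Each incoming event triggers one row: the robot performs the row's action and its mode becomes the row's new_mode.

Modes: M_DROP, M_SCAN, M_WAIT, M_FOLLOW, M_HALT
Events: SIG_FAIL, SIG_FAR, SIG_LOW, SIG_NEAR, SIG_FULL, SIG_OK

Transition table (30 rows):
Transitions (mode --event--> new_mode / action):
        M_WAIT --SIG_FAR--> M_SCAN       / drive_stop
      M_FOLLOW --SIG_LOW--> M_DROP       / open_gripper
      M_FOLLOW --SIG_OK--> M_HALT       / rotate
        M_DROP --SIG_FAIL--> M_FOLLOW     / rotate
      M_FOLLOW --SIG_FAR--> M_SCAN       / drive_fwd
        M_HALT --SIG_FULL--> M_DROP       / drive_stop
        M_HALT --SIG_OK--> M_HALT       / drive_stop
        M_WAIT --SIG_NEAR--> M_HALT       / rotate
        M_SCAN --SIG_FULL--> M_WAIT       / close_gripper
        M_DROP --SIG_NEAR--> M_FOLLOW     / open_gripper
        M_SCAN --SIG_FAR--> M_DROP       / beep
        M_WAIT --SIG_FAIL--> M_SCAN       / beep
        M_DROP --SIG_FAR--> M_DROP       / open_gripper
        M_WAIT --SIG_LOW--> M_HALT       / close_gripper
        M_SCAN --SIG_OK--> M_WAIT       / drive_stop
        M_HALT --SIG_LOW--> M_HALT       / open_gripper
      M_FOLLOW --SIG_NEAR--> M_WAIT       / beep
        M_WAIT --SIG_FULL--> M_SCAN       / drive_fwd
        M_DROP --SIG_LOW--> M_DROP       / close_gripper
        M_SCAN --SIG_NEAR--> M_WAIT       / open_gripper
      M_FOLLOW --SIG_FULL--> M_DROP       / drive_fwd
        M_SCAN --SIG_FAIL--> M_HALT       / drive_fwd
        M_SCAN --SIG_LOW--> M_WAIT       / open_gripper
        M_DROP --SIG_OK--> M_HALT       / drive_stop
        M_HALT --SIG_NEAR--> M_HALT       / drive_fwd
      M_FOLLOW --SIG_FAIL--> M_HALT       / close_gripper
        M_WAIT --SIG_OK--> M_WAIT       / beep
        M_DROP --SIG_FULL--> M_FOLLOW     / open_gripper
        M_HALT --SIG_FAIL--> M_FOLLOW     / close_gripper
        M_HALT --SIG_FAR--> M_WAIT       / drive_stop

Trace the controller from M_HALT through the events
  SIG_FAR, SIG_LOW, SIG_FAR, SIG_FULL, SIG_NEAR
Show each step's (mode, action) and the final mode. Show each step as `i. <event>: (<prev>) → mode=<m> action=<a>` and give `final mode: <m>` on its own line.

final mode: M_WAIT

1. SIG_FAR: (M_HALT) → mode=M_WAIT action=drive_stop
2. SIG_LOW: (M_WAIT) → mode=M_HALT action=close_gripper
3. SIG_FAR: (M_HALT) → mode=M_WAIT action=drive_stop
4. SIG_FULL: (M_WAIT) → mode=M_SCAN action=drive_fwd
5. SIG_NEAR: (M_SCAN) → mode=M_WAIT action=open_gripper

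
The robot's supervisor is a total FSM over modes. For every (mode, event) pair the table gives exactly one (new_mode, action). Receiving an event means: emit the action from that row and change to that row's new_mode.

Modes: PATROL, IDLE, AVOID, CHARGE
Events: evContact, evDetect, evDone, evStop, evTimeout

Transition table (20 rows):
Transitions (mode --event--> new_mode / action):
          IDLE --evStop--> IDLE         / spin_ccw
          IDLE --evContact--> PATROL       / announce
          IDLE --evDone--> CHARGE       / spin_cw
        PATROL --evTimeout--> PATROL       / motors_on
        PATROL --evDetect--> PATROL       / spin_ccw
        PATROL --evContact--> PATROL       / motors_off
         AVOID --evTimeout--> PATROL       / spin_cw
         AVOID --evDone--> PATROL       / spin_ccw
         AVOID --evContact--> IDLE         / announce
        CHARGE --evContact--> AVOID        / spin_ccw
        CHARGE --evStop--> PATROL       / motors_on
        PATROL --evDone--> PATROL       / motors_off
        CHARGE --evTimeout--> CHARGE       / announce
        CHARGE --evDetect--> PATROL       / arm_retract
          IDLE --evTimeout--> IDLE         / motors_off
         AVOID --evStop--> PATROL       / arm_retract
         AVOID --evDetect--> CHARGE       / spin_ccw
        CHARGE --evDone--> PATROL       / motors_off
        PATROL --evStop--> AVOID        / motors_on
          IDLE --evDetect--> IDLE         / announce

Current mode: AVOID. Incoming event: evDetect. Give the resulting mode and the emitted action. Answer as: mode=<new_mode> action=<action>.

mode=CHARGE action=spin_ccw

current mode = AVOID; filter table to that mode:
  (AVOID, evTimeout) → (PATROL, spin_cw)
  (AVOID, evDone) → (PATROL, spin_ccw)
  (AVOID, evContact) → (IDLE, announce)
  (AVOID, evStop) → (PATROL, arm_retract)
  (AVOID, evDetect) → (CHARGE, spin_ccw)  ← event matches
event = evDetect selects (CHARGE, spin_ccw)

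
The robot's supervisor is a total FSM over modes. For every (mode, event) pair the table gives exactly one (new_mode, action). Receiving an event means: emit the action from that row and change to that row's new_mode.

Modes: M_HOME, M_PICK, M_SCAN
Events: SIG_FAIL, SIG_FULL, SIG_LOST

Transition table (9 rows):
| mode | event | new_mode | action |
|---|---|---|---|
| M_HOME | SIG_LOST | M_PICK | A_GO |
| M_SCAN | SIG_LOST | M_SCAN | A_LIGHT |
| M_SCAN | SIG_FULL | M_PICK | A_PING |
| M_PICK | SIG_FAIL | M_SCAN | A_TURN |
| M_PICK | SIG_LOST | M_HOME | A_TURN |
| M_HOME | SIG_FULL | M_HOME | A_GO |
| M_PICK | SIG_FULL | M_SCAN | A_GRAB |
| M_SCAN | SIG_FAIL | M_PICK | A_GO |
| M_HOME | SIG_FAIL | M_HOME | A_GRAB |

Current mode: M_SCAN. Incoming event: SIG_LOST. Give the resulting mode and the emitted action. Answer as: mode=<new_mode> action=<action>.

current mode = M_SCAN; filter table to that mode:
  (M_SCAN, SIG_LOST) → (M_SCAN, A_LIGHT)  ← event matches
  (M_SCAN, SIG_FULL) → (M_PICK, A_PING)
  (M_SCAN, SIG_FAIL) → (M_PICK, A_GO)
event = SIG_LOST selects (M_SCAN, A_LIGHT)

mode=M_SCAN action=A_LIGHT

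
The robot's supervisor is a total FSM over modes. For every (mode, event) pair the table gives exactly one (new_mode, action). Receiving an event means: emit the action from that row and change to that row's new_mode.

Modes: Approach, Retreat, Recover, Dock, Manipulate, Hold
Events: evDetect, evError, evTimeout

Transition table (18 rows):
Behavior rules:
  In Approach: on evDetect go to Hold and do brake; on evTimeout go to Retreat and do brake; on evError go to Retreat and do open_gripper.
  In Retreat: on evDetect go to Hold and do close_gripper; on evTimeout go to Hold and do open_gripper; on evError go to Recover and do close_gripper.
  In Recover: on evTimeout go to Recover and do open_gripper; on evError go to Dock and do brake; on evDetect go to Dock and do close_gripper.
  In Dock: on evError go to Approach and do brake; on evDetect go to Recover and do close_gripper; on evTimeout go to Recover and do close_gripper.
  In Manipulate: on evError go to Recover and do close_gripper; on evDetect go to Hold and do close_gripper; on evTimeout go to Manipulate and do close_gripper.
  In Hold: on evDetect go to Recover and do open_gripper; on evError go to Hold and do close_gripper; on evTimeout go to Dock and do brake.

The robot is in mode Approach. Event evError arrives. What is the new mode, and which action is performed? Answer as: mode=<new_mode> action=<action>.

current mode = Approach; filter table to that mode:
  (Approach, evDetect) → (Hold, brake)
  (Approach, evTimeout) → (Retreat, brake)
  (Approach, evError) → (Retreat, open_gripper)  ← event matches
event = evError selects (Retreat, open_gripper)

mode=Retreat action=open_gripper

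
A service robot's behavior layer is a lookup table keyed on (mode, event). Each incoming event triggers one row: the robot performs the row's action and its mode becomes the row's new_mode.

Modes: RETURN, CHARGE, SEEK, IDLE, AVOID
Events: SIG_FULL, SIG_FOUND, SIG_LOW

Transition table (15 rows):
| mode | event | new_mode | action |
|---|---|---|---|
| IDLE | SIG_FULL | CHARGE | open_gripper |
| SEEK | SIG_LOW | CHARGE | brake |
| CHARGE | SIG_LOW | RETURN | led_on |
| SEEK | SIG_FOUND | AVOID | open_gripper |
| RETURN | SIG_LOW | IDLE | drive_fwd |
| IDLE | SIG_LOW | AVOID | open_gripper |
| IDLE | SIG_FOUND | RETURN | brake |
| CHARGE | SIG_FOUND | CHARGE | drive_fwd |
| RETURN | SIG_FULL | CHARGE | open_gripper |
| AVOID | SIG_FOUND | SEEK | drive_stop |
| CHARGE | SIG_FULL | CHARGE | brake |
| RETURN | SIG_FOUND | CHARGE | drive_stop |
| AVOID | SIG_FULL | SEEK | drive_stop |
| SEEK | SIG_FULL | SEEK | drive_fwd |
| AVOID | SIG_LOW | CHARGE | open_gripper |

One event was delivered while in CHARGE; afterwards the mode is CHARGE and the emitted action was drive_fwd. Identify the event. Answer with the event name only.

SIG_FOUND

try SIG_FULL: (CHARGE, SIG_FULL) → (CHARGE, brake)
try SIG_FOUND: (CHARGE, SIG_FOUND) → (CHARGE, drive_fwd)  ← matches
try SIG_LOW: (CHARGE, SIG_LOW) → (RETURN, led_on)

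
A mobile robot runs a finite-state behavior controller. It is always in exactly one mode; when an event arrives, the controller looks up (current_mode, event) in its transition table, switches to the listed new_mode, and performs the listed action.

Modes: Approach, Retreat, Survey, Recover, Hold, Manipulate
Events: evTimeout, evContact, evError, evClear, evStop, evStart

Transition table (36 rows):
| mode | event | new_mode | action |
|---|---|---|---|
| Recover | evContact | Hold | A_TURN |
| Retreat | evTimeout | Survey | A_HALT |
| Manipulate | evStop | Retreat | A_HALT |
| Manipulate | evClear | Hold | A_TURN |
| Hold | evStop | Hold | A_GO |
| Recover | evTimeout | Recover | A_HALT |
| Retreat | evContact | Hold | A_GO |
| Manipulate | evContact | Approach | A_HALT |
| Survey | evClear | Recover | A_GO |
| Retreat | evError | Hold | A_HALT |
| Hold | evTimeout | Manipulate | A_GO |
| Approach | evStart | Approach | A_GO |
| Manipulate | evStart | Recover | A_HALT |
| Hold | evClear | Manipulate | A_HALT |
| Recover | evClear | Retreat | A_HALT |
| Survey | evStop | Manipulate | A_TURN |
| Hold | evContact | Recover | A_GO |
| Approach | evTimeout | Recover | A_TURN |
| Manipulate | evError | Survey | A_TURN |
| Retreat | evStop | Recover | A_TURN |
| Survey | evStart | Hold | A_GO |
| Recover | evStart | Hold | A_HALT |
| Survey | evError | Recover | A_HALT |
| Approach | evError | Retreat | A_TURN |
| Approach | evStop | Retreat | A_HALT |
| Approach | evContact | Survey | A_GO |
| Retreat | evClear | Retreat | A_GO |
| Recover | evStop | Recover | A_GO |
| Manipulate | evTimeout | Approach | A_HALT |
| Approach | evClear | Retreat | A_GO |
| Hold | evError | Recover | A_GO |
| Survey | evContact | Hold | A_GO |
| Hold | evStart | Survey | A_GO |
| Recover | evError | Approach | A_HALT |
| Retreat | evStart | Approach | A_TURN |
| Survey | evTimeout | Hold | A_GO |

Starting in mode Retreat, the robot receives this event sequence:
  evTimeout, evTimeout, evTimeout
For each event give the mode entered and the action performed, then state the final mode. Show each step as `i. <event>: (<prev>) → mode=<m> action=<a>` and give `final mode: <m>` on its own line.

final mode: Manipulate

1. evTimeout: (Retreat) → mode=Survey action=A_HALT
2. evTimeout: (Survey) → mode=Hold action=A_GO
3. evTimeout: (Hold) → mode=Manipulate action=A_GO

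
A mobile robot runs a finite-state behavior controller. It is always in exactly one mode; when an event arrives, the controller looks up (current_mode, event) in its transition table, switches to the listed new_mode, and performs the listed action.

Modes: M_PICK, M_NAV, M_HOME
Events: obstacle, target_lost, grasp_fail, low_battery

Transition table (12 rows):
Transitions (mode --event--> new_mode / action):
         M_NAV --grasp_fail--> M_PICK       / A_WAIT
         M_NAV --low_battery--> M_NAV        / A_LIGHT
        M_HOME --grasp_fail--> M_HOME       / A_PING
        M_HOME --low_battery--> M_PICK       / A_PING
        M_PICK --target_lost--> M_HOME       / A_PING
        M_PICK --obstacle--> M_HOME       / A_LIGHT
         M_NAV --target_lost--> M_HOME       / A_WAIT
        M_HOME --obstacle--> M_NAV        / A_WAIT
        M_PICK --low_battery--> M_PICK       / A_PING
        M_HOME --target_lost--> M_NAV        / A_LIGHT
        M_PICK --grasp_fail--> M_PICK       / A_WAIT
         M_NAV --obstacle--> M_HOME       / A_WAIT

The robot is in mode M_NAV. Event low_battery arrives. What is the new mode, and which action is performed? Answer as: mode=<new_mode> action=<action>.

current mode = M_NAV; filter table to that mode:
  (M_NAV, grasp_fail) → (M_PICK, A_WAIT)
  (M_NAV, low_battery) → (M_NAV, A_LIGHT)  ← event matches
  (M_NAV, target_lost) → (M_HOME, A_WAIT)
  (M_NAV, obstacle) → (M_HOME, A_WAIT)
event = low_battery selects (M_NAV, A_LIGHT)

mode=M_NAV action=A_LIGHT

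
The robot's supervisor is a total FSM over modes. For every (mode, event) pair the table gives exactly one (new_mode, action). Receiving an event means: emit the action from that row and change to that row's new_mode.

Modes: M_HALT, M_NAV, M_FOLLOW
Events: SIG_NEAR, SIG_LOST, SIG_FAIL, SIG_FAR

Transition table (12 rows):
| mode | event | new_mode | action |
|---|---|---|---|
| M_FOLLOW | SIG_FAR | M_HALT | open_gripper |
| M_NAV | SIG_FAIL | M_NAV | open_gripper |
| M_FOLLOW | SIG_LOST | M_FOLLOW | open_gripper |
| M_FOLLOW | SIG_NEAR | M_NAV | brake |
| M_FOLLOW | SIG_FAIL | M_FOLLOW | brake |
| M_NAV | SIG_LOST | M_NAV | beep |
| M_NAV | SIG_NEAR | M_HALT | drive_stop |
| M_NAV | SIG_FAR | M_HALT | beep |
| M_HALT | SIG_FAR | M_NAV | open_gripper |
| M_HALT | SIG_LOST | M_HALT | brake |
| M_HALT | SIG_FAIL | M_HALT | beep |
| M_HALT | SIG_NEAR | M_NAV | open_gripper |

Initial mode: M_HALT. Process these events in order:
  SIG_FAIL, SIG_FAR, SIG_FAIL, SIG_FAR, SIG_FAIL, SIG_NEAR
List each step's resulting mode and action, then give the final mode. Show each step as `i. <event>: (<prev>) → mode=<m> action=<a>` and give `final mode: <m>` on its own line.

1. SIG_FAIL: (M_HALT) → mode=M_HALT action=beep
2. SIG_FAR: (M_HALT) → mode=M_NAV action=open_gripper
3. SIG_FAIL: (M_NAV) → mode=M_NAV action=open_gripper
4. SIG_FAR: (M_NAV) → mode=M_HALT action=beep
5. SIG_FAIL: (M_HALT) → mode=M_HALT action=beep
6. SIG_NEAR: (M_HALT) → mode=M_NAV action=open_gripper

final mode: M_NAV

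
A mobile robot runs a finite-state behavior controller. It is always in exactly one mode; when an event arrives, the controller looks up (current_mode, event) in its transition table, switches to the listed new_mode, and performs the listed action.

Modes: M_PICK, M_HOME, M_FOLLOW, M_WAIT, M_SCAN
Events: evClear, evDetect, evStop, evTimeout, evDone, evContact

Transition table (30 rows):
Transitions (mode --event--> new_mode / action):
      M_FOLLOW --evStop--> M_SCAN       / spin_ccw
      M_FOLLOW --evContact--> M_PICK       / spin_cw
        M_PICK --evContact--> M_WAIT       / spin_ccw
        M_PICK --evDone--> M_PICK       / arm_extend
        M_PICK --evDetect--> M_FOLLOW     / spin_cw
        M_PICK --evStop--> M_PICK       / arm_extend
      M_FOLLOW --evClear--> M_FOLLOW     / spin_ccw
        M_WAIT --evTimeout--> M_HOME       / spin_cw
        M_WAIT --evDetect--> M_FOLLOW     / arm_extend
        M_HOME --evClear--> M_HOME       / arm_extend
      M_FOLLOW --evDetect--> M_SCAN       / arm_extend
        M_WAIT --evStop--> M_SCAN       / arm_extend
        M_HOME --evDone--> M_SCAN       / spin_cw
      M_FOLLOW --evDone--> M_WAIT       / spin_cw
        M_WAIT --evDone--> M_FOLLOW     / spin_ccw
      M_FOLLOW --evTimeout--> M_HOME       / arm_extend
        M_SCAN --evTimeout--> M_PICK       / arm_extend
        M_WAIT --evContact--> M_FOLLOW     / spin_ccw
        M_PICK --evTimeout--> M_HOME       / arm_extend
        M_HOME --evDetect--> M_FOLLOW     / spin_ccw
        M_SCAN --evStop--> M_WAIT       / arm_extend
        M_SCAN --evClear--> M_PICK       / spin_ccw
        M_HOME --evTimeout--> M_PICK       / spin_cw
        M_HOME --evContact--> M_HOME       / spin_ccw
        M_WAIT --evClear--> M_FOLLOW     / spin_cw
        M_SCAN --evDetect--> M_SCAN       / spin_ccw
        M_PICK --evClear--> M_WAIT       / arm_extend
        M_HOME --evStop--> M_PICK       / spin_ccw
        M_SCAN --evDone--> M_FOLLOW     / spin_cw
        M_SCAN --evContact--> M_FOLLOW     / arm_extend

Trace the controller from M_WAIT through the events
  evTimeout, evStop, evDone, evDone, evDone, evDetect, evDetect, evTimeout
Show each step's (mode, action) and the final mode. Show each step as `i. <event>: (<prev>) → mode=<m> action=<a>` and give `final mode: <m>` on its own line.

1. evTimeout: (M_WAIT) → mode=M_HOME action=spin_cw
2. evStop: (M_HOME) → mode=M_PICK action=spin_ccw
3. evDone: (M_PICK) → mode=M_PICK action=arm_extend
4. evDone: (M_PICK) → mode=M_PICK action=arm_extend
5. evDone: (M_PICK) → mode=M_PICK action=arm_extend
6. evDetect: (M_PICK) → mode=M_FOLLOW action=spin_cw
7. evDetect: (M_FOLLOW) → mode=M_SCAN action=arm_extend
8. evTimeout: (M_SCAN) → mode=M_PICK action=arm_extend

final mode: M_PICK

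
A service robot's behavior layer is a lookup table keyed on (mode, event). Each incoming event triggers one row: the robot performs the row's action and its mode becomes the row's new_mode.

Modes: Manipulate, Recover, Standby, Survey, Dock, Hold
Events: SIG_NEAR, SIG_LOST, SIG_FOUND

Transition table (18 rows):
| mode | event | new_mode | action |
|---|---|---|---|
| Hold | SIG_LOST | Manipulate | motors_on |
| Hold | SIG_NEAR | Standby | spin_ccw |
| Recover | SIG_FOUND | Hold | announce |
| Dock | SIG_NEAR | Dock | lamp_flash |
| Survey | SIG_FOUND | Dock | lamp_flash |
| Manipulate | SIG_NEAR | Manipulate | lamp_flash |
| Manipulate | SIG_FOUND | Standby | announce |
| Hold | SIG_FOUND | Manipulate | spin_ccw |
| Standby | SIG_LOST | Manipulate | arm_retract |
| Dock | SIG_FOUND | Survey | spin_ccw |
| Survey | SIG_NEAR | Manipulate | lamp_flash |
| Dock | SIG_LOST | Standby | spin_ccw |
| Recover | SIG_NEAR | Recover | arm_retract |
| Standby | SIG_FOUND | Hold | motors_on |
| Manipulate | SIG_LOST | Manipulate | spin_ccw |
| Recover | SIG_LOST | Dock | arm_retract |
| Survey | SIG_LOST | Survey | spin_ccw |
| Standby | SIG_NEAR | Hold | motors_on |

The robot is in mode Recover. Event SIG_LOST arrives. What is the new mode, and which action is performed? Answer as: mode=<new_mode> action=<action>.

current mode = Recover; filter table to that mode:
  (Recover, SIG_FOUND) → (Hold, announce)
  (Recover, SIG_NEAR) → (Recover, arm_retract)
  (Recover, SIG_LOST) → (Dock, arm_retract)  ← event matches
event = SIG_LOST selects (Dock, arm_retract)

mode=Dock action=arm_retract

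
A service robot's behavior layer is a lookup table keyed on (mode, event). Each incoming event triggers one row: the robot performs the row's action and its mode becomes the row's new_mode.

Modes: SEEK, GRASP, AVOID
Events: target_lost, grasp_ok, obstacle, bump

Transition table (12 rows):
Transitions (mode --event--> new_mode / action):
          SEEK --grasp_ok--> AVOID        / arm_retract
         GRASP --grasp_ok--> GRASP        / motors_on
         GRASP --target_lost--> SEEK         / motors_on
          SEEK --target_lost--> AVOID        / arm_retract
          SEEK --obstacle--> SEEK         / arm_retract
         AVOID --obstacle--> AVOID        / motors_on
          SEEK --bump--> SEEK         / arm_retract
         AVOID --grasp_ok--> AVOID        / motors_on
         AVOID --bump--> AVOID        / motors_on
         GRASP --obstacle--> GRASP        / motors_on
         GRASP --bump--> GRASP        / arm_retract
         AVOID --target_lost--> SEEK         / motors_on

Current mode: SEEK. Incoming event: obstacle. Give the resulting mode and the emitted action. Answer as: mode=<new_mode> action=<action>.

current mode = SEEK; filter table to that mode:
  (SEEK, grasp_ok) → (AVOID, arm_retract)
  (SEEK, target_lost) → (AVOID, arm_retract)
  (SEEK, obstacle) → (SEEK, arm_retract)  ← event matches
  (SEEK, bump) → (SEEK, arm_retract)
event = obstacle selects (SEEK, arm_retract)

mode=SEEK action=arm_retract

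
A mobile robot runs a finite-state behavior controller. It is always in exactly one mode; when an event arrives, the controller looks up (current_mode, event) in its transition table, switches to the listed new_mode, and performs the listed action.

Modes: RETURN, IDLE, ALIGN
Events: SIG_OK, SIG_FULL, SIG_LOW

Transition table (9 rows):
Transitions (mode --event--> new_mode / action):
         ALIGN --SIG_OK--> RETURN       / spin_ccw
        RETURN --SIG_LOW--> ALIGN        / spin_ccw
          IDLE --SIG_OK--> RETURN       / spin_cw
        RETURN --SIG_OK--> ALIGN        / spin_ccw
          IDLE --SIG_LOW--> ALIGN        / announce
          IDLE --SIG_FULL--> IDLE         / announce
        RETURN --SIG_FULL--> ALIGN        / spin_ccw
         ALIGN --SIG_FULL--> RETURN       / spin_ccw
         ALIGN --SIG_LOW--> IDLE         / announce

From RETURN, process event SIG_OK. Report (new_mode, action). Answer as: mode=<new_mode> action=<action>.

mode=ALIGN action=spin_ccw

current mode = RETURN; filter table to that mode:
  (RETURN, SIG_LOW) → (ALIGN, spin_ccw)
  (RETURN, SIG_OK) → (ALIGN, spin_ccw)  ← event matches
  (RETURN, SIG_FULL) → (ALIGN, spin_ccw)
event = SIG_OK selects (ALIGN, spin_ccw)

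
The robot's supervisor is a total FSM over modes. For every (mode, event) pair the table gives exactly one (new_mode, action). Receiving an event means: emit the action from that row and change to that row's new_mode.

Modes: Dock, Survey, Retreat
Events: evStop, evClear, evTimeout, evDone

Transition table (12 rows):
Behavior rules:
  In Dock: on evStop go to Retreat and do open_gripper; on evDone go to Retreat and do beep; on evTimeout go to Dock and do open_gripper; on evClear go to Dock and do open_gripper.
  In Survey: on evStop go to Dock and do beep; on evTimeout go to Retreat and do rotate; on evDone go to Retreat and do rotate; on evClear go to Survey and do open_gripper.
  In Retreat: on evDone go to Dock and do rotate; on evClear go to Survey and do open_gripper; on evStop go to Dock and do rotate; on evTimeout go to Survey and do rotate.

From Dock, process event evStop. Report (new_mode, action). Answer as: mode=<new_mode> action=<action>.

current mode = Dock; filter table to that mode:
  (Dock, evStop) → (Retreat, open_gripper)  ← event matches
  (Dock, evDone) → (Retreat, beep)
  (Dock, evTimeout) → (Dock, open_gripper)
  (Dock, evClear) → (Dock, open_gripper)
event = evStop selects (Retreat, open_gripper)

mode=Retreat action=open_gripper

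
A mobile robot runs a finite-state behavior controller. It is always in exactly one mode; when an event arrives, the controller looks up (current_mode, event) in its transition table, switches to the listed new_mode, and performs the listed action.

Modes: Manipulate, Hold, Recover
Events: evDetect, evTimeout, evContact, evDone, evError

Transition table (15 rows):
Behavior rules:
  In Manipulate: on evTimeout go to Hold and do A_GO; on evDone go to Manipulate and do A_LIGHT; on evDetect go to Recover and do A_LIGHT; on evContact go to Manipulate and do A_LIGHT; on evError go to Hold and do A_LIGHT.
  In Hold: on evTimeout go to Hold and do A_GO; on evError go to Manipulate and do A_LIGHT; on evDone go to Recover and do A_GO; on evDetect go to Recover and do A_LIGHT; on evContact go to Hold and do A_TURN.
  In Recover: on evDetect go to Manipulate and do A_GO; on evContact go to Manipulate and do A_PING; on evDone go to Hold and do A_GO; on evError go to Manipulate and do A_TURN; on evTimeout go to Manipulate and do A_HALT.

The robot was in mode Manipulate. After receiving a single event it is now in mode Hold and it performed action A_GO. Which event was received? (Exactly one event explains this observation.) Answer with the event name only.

try evDetect: (Manipulate, evDetect) → (Recover, A_LIGHT)
try evTimeout: (Manipulate, evTimeout) → (Hold, A_GO)  ← matches
try evContact: (Manipulate, evContact) → (Manipulate, A_LIGHT)
try evDone: (Manipulate, evDone) → (Manipulate, A_LIGHT)
try evError: (Manipulate, evError) → (Hold, A_LIGHT)

evTimeout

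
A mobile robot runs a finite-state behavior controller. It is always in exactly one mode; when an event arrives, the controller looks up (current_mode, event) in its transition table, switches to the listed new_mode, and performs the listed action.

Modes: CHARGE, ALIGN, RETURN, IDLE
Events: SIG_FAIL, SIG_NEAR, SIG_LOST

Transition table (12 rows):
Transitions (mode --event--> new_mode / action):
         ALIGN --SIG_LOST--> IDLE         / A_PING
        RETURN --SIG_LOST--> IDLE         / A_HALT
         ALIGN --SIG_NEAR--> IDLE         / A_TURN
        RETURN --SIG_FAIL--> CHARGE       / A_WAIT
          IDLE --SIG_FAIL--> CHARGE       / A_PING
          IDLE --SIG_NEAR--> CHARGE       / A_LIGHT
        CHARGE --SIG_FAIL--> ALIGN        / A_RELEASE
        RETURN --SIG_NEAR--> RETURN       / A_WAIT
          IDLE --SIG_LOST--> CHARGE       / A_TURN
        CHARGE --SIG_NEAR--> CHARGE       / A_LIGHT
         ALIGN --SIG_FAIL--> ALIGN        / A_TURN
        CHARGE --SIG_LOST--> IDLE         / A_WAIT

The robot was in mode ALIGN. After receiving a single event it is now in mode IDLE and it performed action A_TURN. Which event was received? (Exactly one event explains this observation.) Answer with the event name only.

SIG_NEAR

try SIG_FAIL: (ALIGN, SIG_FAIL) → (ALIGN, A_TURN)
try SIG_NEAR: (ALIGN, SIG_NEAR) → (IDLE, A_TURN)  ← matches
try SIG_LOST: (ALIGN, SIG_LOST) → (IDLE, A_PING)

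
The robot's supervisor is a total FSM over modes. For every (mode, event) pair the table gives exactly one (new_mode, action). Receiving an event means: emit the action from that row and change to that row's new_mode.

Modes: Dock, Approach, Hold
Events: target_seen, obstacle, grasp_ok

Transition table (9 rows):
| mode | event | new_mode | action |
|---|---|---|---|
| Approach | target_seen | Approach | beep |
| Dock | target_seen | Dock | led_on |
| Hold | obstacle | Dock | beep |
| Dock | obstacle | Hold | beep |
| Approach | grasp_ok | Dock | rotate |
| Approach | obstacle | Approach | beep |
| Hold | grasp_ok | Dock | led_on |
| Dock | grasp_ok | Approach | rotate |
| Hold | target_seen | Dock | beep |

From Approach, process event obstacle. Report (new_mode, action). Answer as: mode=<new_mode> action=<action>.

mode=Approach action=beep

current mode = Approach; filter table to that mode:
  (Approach, target_seen) → (Approach, beep)
  (Approach, grasp_ok) → (Dock, rotate)
  (Approach, obstacle) → (Approach, beep)  ← event matches
event = obstacle selects (Approach, beep)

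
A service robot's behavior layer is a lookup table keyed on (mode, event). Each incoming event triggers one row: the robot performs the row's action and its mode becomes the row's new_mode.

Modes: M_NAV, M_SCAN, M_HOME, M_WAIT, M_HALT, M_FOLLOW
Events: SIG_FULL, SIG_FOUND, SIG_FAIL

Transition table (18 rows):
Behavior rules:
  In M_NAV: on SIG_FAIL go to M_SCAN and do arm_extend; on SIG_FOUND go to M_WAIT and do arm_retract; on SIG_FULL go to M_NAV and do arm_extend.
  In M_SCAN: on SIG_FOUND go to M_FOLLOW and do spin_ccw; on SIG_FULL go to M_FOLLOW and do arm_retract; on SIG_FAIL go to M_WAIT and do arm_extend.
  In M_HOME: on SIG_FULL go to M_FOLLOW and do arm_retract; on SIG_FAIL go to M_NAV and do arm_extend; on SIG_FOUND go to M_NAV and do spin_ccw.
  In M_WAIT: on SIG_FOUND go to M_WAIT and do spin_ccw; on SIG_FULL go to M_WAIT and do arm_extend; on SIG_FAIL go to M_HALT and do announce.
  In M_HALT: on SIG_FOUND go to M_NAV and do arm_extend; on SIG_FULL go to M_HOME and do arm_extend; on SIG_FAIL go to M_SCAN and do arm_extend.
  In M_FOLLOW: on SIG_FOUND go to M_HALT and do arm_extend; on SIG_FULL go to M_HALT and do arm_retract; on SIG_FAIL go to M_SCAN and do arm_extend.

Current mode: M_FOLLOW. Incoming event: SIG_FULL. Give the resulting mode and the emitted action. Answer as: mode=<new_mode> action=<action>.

current mode = M_FOLLOW; filter table to that mode:
  (M_FOLLOW, SIG_FOUND) → (M_HALT, arm_extend)
  (M_FOLLOW, SIG_FULL) → (M_HALT, arm_retract)  ← event matches
  (M_FOLLOW, SIG_FAIL) → (M_SCAN, arm_extend)
event = SIG_FULL selects (M_HALT, arm_retract)

mode=M_HALT action=arm_retract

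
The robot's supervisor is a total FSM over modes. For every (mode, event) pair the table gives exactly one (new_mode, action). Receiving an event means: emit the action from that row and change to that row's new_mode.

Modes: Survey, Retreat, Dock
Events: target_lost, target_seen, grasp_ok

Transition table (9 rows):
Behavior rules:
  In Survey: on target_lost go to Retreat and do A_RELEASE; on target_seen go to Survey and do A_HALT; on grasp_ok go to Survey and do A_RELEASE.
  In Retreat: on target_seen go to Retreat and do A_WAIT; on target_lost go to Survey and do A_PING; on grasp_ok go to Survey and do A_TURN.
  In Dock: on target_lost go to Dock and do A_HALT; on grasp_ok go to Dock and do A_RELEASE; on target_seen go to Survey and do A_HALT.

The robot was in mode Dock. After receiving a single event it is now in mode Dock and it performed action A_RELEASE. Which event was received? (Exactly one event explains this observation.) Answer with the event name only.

try target_lost: (Dock, target_lost) → (Dock, A_HALT)
try target_seen: (Dock, target_seen) → (Survey, A_HALT)
try grasp_ok: (Dock, grasp_ok) → (Dock, A_RELEASE)  ← matches

grasp_ok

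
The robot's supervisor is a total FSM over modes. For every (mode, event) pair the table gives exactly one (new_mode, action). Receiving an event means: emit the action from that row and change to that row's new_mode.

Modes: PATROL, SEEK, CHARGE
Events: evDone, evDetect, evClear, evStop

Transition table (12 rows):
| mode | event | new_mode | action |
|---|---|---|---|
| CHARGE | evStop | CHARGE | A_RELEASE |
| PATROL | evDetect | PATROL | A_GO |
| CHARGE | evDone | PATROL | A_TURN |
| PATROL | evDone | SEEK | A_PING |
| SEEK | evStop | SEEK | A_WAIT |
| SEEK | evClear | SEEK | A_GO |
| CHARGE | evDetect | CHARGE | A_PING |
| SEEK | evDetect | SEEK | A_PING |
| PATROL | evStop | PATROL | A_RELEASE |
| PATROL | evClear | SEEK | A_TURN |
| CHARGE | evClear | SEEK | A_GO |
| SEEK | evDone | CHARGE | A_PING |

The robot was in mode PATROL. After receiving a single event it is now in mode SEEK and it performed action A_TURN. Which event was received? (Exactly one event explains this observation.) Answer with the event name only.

try evDone: (PATROL, evDone) → (SEEK, A_PING)
try evDetect: (PATROL, evDetect) → (PATROL, A_GO)
try evClear: (PATROL, evClear) → (SEEK, A_TURN)  ← matches
try evStop: (PATROL, evStop) → (PATROL, A_RELEASE)

evClear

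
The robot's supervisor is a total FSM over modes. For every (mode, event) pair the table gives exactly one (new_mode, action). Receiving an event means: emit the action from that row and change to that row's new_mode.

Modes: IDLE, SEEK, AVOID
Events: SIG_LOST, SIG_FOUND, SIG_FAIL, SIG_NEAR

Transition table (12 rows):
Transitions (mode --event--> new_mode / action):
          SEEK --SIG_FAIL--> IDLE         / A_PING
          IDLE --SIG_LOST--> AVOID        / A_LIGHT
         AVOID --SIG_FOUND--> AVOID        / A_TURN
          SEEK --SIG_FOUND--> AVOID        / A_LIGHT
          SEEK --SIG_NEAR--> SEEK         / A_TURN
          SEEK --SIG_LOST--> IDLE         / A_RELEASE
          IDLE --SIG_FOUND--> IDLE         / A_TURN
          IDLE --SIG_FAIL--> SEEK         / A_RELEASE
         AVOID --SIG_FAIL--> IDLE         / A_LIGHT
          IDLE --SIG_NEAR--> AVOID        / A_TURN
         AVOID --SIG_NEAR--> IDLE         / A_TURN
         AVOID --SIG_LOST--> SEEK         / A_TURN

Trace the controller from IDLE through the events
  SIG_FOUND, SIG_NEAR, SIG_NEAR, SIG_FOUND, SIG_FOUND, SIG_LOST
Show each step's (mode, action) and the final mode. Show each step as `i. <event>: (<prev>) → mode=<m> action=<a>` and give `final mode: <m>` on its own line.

final mode: AVOID

1. SIG_FOUND: (IDLE) → mode=IDLE action=A_TURN
2. SIG_NEAR: (IDLE) → mode=AVOID action=A_TURN
3. SIG_NEAR: (AVOID) → mode=IDLE action=A_TURN
4. SIG_FOUND: (IDLE) → mode=IDLE action=A_TURN
5. SIG_FOUND: (IDLE) → mode=IDLE action=A_TURN
6. SIG_LOST: (IDLE) → mode=AVOID action=A_LIGHT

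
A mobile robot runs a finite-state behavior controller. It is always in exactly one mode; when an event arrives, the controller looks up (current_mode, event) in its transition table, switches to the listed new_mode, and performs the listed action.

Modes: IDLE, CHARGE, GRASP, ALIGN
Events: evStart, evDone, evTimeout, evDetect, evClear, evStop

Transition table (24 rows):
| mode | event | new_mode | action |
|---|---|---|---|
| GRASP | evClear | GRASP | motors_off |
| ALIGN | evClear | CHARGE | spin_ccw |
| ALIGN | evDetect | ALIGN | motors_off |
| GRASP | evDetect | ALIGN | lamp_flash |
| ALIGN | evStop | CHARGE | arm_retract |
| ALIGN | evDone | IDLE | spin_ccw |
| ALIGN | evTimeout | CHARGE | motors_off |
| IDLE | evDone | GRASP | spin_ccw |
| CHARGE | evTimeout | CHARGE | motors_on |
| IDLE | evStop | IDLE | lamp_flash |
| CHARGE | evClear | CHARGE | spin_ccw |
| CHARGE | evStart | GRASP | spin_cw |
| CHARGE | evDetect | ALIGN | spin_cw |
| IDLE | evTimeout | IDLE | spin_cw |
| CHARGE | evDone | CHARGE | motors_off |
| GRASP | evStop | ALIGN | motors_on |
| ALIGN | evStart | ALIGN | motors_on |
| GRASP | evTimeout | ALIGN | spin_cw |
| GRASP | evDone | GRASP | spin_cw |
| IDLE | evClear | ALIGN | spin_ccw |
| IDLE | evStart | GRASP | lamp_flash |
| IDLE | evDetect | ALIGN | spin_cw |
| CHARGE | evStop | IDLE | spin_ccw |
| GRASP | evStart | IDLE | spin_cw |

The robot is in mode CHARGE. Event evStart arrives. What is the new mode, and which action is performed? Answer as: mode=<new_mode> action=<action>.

current mode = CHARGE; filter table to that mode:
  (CHARGE, evTimeout) → (CHARGE, motors_on)
  (CHARGE, evClear) → (CHARGE, spin_ccw)
  (CHARGE, evStart) → (GRASP, spin_cw)  ← event matches
  (CHARGE, evDetect) → (ALIGN, spin_cw)
  (CHARGE, evDone) → (CHARGE, motors_off)
  (CHARGE, evStop) → (IDLE, spin_ccw)
event = evStart selects (GRASP, spin_cw)

mode=GRASP action=spin_cw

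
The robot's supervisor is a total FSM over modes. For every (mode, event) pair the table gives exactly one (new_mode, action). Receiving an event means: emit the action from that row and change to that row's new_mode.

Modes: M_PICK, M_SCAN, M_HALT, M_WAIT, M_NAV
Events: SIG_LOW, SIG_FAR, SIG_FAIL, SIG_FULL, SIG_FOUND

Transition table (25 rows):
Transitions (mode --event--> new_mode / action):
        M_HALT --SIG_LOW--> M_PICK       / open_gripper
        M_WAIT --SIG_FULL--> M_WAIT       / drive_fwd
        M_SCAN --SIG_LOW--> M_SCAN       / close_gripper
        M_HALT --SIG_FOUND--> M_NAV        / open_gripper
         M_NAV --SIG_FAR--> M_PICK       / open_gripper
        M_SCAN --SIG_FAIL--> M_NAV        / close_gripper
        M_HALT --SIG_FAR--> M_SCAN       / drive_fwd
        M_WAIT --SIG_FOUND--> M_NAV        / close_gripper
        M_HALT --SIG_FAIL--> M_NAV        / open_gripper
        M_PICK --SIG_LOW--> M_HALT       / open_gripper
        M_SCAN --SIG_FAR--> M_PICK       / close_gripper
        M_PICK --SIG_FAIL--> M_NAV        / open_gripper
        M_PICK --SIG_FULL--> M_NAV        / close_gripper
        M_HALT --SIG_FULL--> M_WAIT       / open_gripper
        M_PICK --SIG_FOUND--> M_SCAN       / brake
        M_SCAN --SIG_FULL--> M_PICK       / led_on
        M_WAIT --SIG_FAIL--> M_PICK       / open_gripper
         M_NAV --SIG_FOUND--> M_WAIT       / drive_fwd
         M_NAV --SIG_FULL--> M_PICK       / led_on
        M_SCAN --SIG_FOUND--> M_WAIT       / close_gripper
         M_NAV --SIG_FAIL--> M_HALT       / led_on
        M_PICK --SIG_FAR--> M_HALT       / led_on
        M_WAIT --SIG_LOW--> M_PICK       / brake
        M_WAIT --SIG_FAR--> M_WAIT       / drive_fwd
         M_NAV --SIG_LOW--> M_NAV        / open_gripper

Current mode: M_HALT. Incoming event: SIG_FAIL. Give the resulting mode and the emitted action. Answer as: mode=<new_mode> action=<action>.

current mode = M_HALT; filter table to that mode:
  (M_HALT, SIG_LOW) → (M_PICK, open_gripper)
  (M_HALT, SIG_FOUND) → (M_NAV, open_gripper)
  (M_HALT, SIG_FAR) → (M_SCAN, drive_fwd)
  (M_HALT, SIG_FAIL) → (M_NAV, open_gripper)  ← event matches
  (M_HALT, SIG_FULL) → (M_WAIT, open_gripper)
event = SIG_FAIL selects (M_NAV, open_gripper)

mode=M_NAV action=open_gripper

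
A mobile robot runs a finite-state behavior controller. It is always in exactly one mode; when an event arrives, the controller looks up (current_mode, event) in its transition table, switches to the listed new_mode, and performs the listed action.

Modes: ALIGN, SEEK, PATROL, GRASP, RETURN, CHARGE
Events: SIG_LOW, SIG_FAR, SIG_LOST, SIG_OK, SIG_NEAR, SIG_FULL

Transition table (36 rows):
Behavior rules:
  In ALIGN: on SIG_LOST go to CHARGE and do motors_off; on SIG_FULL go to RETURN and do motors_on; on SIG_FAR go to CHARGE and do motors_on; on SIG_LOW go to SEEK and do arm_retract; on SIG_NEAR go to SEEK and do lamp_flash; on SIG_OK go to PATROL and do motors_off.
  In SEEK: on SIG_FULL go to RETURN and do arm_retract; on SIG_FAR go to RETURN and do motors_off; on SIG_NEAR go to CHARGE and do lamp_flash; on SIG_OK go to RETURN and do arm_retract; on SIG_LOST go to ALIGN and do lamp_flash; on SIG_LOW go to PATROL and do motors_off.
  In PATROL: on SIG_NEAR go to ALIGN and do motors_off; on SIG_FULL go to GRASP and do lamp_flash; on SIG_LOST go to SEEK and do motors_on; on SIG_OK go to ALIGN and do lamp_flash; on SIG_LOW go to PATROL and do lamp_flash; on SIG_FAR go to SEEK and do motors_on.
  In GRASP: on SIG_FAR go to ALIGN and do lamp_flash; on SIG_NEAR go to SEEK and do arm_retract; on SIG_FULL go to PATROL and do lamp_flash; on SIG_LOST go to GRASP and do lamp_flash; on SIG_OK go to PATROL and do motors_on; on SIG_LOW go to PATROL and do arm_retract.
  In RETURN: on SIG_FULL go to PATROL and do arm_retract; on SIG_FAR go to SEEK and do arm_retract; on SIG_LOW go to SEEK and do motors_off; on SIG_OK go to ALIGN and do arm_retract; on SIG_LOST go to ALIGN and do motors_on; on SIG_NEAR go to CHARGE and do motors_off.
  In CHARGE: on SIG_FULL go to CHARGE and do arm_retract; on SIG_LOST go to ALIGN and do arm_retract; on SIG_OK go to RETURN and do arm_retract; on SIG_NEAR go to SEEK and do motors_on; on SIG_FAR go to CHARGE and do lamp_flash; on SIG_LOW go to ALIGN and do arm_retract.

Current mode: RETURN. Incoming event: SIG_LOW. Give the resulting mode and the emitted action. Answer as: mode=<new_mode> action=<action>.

mode=SEEK action=motors_off

current mode = RETURN; filter table to that mode:
  (RETURN, SIG_FULL) → (PATROL, arm_retract)
  (RETURN, SIG_FAR) → (SEEK, arm_retract)
  (RETURN, SIG_LOW) → (SEEK, motors_off)  ← event matches
  (RETURN, SIG_OK) → (ALIGN, arm_retract)
  (RETURN, SIG_LOST) → (ALIGN, motors_on)
  (RETURN, SIG_NEAR) → (CHARGE, motors_off)
event = SIG_LOW selects (SEEK, motors_off)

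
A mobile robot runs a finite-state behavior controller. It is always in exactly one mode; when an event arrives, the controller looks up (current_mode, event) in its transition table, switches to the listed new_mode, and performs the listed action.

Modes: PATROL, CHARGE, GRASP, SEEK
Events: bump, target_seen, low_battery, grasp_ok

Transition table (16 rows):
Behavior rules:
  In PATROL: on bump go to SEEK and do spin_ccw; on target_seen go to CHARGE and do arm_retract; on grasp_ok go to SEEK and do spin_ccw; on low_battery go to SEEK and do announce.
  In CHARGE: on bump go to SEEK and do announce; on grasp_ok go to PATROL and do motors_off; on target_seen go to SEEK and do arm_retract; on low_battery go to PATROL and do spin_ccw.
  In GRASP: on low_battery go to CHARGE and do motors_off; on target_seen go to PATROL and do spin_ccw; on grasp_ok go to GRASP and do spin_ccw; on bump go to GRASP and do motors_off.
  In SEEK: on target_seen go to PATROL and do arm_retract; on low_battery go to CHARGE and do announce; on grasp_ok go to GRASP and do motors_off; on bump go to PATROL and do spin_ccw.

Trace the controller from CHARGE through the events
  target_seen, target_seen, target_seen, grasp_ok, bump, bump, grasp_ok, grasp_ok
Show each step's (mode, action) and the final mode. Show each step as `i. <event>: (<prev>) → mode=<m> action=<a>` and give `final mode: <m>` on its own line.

1. target_seen: (CHARGE) → mode=SEEK action=arm_retract
2. target_seen: (SEEK) → mode=PATROL action=arm_retract
3. target_seen: (PATROL) → mode=CHARGE action=arm_retract
4. grasp_ok: (CHARGE) → mode=PATROL action=motors_off
5. bump: (PATROL) → mode=SEEK action=spin_ccw
6. bump: (SEEK) → mode=PATROL action=spin_ccw
7. grasp_ok: (PATROL) → mode=SEEK action=spin_ccw
8. grasp_ok: (SEEK) → mode=GRASP action=motors_off

final mode: GRASP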